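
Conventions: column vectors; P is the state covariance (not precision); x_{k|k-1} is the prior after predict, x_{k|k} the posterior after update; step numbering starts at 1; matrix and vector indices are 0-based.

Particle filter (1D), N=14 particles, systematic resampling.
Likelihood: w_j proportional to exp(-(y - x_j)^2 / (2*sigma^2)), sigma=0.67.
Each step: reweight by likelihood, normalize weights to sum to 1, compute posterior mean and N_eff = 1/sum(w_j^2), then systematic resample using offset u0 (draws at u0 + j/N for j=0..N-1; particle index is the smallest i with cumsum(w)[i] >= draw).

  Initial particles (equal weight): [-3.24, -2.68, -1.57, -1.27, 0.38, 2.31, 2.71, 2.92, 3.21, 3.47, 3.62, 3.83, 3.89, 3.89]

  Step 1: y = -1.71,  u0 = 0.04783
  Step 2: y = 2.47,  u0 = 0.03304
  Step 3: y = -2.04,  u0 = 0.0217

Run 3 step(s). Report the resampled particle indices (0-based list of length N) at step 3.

step 1: w=[0.0333, 0.1582, 0.4414, 0.3636, 0.0035, 0.0000, 0.0000, 0.0000, 0.0000, 0.0000, 0.0000, 0.0000, 0.0000, 0.0000]  mean=-1.6853  Neff=2.8310  idx=[1, 1, 1, 2, 2, 2, 2, 2, 2, 3, 3, 3, 3, 3]
step 2: w=[0.0000, 0.0000, 0.0000, 0.0136, 0.0136, 0.0136, 0.0136, 0.0136, 0.0136, 0.1836, 0.1836, 0.1836, 0.1836, 0.1836]  mean=-1.2946  Neff=5.8923  idx=[5, 9, 9, 9, 10, 10, 11, 11, 11, 12, 12, 13, 13, 13]
step 3: w=[0.1043, 0.0689, 0.0689, 0.0689, 0.0689, 0.0689, 0.0689, 0.0689, 0.0689, 0.0689, 0.0689, 0.0689, 0.0689, 0.0689]  mean=-1.3013  Neff=13.7759  idx=[0, 0, 1, 2, 3, 4, 6, 7, 8, 9, 10, 11, 12, 13]

resampled_idx = [0, 0, 1, 2, 3, 4, 6, 7, 8, 9, 10, 11, 12, 13]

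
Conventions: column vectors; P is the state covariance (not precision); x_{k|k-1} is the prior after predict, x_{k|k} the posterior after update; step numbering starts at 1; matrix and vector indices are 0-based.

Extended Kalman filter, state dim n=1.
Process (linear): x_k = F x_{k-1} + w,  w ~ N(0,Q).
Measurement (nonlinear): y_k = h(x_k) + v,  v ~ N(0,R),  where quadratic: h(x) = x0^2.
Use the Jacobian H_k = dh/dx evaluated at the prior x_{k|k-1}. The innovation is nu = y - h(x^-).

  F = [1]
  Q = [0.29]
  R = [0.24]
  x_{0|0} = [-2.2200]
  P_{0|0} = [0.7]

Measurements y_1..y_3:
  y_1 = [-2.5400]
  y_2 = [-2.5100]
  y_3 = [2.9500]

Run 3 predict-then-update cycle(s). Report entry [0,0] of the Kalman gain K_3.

step 1: x^-=[-2.2200]  P^-=[0.9900]  H_jac=[-4.4400]  S=[19.7565]  K=[-0.2225]  nu=[-7.4684]  x^+=[-0.5584]  P^+=[0.0120]
step 2: x^-=[-0.5584]  P^-=[0.3020]  H_jac=[-1.1167]  S=[0.6166]  K=[-0.5470]  nu=[-2.8218]  x^+=[0.9850]  P^+=[0.1175]
step 3: x^-=[0.9850]  P^-=[0.4075]  H_jac=[1.9700]  S=[1.8217]  K=[0.4407]  nu=[1.9797]  x^+=[1.8575]  P^+=[0.0537]

K[0,0] = 0.4407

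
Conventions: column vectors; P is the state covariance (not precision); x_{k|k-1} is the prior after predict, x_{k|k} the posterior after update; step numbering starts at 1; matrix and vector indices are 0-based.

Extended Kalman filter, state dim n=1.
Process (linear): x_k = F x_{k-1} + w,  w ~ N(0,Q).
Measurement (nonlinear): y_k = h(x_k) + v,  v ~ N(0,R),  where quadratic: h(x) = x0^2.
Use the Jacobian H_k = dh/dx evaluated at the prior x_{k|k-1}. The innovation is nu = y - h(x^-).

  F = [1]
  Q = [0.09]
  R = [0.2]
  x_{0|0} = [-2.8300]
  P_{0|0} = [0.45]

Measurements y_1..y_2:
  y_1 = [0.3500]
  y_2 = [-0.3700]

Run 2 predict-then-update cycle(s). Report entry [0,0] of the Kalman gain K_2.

step 1: x^-=[-2.8300]  P^-=[0.5400]  H_jac=[-5.6600]  S=[17.4992]  K=[-0.1747]  nu=[-7.6589]  x^+=[-1.4923]  P^+=[0.0062]
step 2: x^-=[-1.4923]  P^-=[0.0962]  H_jac=[-2.9846]  S=[1.0567]  K=[-0.2716]  nu=[-2.5970]  x^+=[-0.7869]  P^+=[0.0182]

K[0,0] = -0.2716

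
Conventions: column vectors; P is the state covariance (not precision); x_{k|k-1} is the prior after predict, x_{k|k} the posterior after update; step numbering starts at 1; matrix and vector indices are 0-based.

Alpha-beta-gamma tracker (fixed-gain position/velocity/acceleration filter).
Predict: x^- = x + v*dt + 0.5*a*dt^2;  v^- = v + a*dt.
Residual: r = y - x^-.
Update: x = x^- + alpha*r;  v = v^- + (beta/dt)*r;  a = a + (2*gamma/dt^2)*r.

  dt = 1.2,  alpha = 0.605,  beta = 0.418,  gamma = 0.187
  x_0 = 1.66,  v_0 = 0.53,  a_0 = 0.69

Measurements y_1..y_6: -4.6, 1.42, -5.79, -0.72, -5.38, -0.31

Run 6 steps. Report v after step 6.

step 1: x_pred=2.7928  r=-7.3928  x^+=-1.6798  v^+=-1.2172  a^+=-1.2301
step 2: x_pred=-4.0261  r=5.4461  x^+=-0.7312  v^+=-0.7962  a^+=0.1844
step 3: x_pred=-1.5539  r=-4.2361  x^+=-4.1167  v^+=-2.0505  a^+=-0.9158
step 4: x_pred=-7.2367  r=6.5167  x^+=-3.2941  v^+=-0.8795  a^+=0.7767
step 5: x_pred=-3.7903  r=-1.5897  x^+=-4.7521  v^+=-0.5012  a^+=0.3638
step 6: x_pred=-5.0915  r=4.7815  x^+=-2.1987  v^+=1.6010  a^+=1.6057

v_post = 1.6010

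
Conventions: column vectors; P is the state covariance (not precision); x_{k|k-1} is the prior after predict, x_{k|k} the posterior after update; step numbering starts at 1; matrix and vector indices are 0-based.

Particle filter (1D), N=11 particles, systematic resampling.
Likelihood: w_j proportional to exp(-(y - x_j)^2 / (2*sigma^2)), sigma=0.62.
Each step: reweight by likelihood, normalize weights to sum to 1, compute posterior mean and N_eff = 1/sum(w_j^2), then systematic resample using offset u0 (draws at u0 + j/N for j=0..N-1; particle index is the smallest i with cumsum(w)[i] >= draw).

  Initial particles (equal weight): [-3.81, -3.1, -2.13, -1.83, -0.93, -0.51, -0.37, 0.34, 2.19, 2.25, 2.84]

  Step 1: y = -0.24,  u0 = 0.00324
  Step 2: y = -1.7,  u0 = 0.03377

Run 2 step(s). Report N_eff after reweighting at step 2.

N_eff = 4.8489

step 1: w=[0.0000, 0.0000, 0.0031, 0.0120, 0.1726, 0.2916, 0.3136, 0.2070, 0.0001, 0.0001, 0.0000]  mean=-0.3828  Neff=3.9044  idx=[3, 4, 4, 5, 5, 5, 6, 6, 6, 7, 7]
step 2: w=[0.3639, 0.1720, 0.1720, 0.0590, 0.0590, 0.0590, 0.0373, 0.0373, 0.0373, 0.0017, 0.0017]  mean=-1.1164  Neff=4.8489  idx=[0, 0, 0, 0, 1, 1, 2, 2, 3, 5, 7]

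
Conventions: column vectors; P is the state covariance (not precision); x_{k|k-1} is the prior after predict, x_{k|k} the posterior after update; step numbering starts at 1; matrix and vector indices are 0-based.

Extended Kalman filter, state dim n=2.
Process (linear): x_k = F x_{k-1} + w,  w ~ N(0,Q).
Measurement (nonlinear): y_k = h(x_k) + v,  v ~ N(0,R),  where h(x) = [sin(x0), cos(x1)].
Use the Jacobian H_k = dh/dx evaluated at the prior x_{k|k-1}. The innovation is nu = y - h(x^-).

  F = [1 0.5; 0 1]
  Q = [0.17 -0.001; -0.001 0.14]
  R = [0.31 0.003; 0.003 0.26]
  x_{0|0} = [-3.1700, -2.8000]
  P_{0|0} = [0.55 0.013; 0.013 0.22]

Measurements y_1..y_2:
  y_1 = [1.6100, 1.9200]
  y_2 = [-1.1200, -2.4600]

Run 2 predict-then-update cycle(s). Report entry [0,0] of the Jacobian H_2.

step 1: x^-=[-4.5700, -2.8000]  P^-=[0.7880 0.1220; 0.1220 0.3600]  H_jac=[-0.1419 0.0000; 0.0000 0.3350]  S=[0.3259 -0.0028; -0.0028 0.3004]  K=[-0.3420 0.1329; -0.0497 0.4010]  nu=[0.6201, 2.8622]  x^+=[-4.4018, -1.6831]  P^+=[0.7443 0.1001; 0.1001 0.3108]
step 2: x^-=[-5.2434, -1.6831]  P^-=[1.0921 0.2544; 0.2544 0.4508]  H_jac=[0.5064 0.0000; 0.0000 0.9937]  S=[0.5900 0.1310; 0.1310 0.7051]  K=[0.8945 0.1924; 0.0806 0.6203]  nu=[-1.9823, -2.3479]  x^+=[-7.4682, -3.2993]  P^+=[0.5488 0.0530; 0.0530 0.1625]

H_jac[0,0] = 0.5064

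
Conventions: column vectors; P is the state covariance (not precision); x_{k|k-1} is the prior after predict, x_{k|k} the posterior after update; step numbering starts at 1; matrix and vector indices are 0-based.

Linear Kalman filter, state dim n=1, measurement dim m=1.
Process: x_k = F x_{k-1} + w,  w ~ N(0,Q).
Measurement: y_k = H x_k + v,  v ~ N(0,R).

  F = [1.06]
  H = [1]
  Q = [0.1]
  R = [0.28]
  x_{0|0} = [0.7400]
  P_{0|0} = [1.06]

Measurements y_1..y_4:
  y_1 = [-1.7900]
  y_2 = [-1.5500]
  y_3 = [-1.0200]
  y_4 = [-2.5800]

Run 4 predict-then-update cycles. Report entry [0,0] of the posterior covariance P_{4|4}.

step 1: x^-=[0.7844]  P^-=[1.2910]  S=[1.5710]  K=[0.8218]  nu=[-2.5744]  x^+=[-1.3312]  P^+=[0.2301]
step 2: x^-=[-1.4110]  P^-=[0.3585]  S=[0.6385]  K=[0.5615]  nu=[-0.1390]  x^+=[-1.4891]  P^+=[0.1572]
step 3: x^-=[-1.5784]  P^-=[0.2767]  S=[0.5567]  K=[0.4970]  nu=[0.5584]  x^+=[-1.3009]  P^+=[0.1392]
step 4: x^-=[-1.3789]  P^-=[0.2564]  S=[0.5364]  K=[0.4780]  nu=[-1.2011]  x^+=[-1.9530]  P^+=[0.1338]

P_post[0,0] = 0.1338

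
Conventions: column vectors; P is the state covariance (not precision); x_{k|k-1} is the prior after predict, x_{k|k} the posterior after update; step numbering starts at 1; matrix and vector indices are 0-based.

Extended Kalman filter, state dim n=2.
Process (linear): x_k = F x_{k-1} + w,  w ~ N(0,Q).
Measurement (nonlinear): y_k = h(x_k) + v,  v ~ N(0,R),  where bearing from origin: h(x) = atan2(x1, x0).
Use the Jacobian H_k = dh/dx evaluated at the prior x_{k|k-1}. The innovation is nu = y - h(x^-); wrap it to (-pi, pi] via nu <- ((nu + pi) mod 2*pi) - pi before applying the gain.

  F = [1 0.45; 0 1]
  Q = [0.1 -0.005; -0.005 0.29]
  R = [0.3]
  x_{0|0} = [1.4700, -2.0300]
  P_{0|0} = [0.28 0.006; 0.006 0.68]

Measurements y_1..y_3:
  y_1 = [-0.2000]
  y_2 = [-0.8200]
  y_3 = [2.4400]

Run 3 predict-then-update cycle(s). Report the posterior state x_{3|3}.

step 1: x^-=[0.5565, -2.0300]  P^-=[0.5231 0.3070; 0.3070 0.9700]  H_jac=[0.4582 0.1256]  S=[0.4605]  K=[0.6043; 0.5701]  nu=[1.1032]  x^+=[1.2231, -1.4011]  P^+=[0.3550 0.1484; 0.1484 0.8204]
step 2: x^-=[0.5927, -1.4011]  P^-=[0.7546 0.5125; 0.5125 1.1104]  H_jac=[0.6054 0.2561]  S=[0.8083]  K=[0.7276; 0.7356]  nu=[0.3506]  x^+=[0.8478, -1.1431]  P^+=[0.3267 0.0799; 0.0799 0.6729]
step 3: x^-=[0.3333, -1.1431]  P^-=[0.6349 0.3777; 0.3777 0.9629]  H_jac=[0.8062 0.2351]  S=[0.9091]  K=[0.6607; 0.5840]  nu=[-2.5561]  x^+=[-1.3556, -2.6359]  P^+=[0.2380 0.0269; 0.0269 0.6529]

x_post = [-1.3556, -2.6359]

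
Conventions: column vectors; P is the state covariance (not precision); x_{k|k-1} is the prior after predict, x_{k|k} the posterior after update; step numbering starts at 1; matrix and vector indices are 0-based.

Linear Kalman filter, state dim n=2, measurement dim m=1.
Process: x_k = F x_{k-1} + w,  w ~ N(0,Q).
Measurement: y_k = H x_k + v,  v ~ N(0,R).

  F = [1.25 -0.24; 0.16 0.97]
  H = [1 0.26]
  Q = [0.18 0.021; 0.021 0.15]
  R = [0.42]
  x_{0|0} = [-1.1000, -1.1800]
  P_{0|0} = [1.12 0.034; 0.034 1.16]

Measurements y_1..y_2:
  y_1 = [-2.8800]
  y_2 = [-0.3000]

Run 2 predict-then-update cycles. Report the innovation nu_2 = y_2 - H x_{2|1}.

step 1: x^-=[-1.0918, -1.3206]  P^-=[1.9764 0.0149; 0.0149 1.2807]  S=[2.4907]  K=[0.7951; 0.1397]  nu=[-1.4448]  x^+=[-2.2405, -1.5224]  P^+=[0.4020 -0.2617; -0.2617 1.2321]
step 2: x^-=[-2.4353, -1.8352]  P^-=[1.0361 -0.4927; -0.4927 1.2383]  S=[1.2836]  K=[0.7074; -0.1330]  nu=[2.6125]  x^+=[-0.5873, -2.1827]  P^+=[0.3938 -0.3719; -0.3719 1.2156]

innov = [2.6125]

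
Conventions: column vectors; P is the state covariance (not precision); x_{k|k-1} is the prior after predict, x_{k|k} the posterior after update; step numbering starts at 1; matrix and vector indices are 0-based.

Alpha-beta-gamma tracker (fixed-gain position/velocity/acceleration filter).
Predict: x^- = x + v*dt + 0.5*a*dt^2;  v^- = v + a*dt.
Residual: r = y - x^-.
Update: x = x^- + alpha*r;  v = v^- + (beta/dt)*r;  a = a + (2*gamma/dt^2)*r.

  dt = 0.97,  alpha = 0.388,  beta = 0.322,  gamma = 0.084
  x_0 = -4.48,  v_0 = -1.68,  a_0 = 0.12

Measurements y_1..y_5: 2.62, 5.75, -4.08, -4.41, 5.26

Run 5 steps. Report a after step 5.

a_post = -0.9621

step 1: x_pred=-6.0531  r=8.6731  x^+=-2.6880  v^+=1.3155  a^+=1.6686
step 2: x_pred=-0.6269  r=6.3769  x^+=1.8473  v^+=5.0509  a^+=2.8072
step 3: x_pred=8.0674  r=-12.1474  x^+=3.3542  v^+=3.7415  a^+=0.6383
step 4: x_pred=7.2838  r=-11.6938  x^+=2.7466  v^+=0.4788  a^+=-1.4497
step 5: x_pred=2.5290  r=2.7310  x^+=3.5886  v^+=-0.0208  a^+=-0.9621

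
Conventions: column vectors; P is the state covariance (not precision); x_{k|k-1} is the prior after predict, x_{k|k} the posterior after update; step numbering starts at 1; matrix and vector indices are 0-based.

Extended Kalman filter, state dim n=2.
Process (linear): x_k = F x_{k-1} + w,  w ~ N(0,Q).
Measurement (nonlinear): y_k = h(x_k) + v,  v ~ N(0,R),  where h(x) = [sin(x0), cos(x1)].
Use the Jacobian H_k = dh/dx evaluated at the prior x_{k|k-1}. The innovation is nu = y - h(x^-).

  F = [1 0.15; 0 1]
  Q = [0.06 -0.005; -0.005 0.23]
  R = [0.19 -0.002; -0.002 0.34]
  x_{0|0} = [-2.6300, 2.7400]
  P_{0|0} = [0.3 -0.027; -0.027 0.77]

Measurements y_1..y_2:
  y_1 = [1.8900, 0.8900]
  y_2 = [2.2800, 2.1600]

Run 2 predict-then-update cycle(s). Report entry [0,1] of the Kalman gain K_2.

step 1: x^-=[-2.2190, 2.7400]  P^-=[0.3692 0.0835; 0.0835 1.0000]  H_jac=[-0.6038 0.0000; 0.0000 -0.3909]  S=[0.3246 0.0177; 0.0177 0.4928]  K=[-0.6845 -0.0416; -0.1123 -0.7892]  nu=[2.6872, 1.8104]  x^+=[-4.1338, 1.0096]  P^+=[0.2153 0.0327; 0.0327 0.6859]
step 2: x^-=[-3.9823, 1.0096]  P^-=[0.3005 0.1306; 0.1306 0.9159]  H_jac=[-0.6669 0.0000; 0.0000 -0.8466]  S=[0.3237 0.0717; 0.0717 0.9964]  K=[-0.6043 -0.0675; -0.0982 -0.7711]  nu=[1.5349, 1.6278]  x^+=[-5.0196, -0.3963]  P^+=[0.1720 0.0257; 0.0257 0.3094]

K[0,1] = -0.0675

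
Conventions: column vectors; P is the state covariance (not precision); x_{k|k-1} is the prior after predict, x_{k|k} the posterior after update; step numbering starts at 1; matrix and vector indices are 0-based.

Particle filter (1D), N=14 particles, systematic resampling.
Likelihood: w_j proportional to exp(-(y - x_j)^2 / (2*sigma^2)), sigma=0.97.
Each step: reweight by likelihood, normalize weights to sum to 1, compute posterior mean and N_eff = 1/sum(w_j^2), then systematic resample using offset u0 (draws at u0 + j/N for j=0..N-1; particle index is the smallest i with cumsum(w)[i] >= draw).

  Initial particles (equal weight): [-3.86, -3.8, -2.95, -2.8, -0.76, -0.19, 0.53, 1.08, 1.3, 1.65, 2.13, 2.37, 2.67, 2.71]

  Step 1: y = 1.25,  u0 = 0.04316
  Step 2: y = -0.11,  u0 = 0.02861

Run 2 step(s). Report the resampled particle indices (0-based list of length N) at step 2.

step 1: w=[0.0000, 0.0000, 0.0000, 0.0000, 0.0196, 0.0558, 0.1276, 0.1655, 0.1678, 0.1543, 0.1113, 0.0863, 0.0575, 0.0541]  mean=1.4355  Neff=7.9858  idx=[5, 6, 6, 7, 7, 8, 8, 9, 9, 9, 10, 11, 12, 13]
step 2: w=[0.2009, 0.1622, 0.1622, 0.0950, 0.0950, 0.0701, 0.0701, 0.0389, 0.0389, 0.0389, 0.0140, 0.0077, 0.0033, 0.0029]  mean=0.7784  Neff=7.9586  idx=[0, 0, 0, 1, 1, 2, 2, 3, 3, 4, 5, 6, 7, 9]

resampled_idx = [0, 0, 0, 1, 1, 2, 2, 3, 3, 4, 5, 6, 7, 9]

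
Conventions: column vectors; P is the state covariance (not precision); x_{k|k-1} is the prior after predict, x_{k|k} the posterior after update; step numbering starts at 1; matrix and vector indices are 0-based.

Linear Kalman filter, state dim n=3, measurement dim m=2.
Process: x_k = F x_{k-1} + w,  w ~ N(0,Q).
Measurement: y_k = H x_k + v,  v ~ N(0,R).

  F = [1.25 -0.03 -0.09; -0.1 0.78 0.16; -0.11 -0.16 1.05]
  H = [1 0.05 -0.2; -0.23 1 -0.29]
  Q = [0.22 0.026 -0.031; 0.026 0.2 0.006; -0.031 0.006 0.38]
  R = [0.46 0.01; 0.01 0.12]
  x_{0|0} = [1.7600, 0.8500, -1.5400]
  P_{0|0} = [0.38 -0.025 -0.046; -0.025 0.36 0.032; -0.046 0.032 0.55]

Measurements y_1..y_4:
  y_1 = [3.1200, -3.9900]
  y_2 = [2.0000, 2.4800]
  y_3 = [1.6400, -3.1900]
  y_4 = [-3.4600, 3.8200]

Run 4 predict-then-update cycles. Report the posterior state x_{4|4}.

step 1: x^-=[2.3131, 0.2406, -1.9466]  P^-=[0.8309 -0.0743 -0.1900; -0.0743 0.4503 0.0904; -0.1900 0.0904 0.9992]  S=[1.3988 -0.1471; -0.1471 0.6546]  K=[0.5989 -0.1867; 0.0214 0.6787; -0.3077 -0.3069]  nu=[0.4055, -4.2631]  x^+=[3.3518, -2.6439, -0.7629]  P^+=[0.2735 0.0499 0.0117; 0.0499 0.1524 0.2043; 0.0117 0.2043 0.8329]
step 2: x^-=[4.3377, -2.5195, -0.7468]  P^-=[0.6489 0.0122 -0.1444; 0.0122 0.3596 0.2871; -0.1444 0.2871 1.2358]  S=[1.2125 -0.0639; -0.0639 0.4265]  K=[0.5521 -0.1405; 0.0114 0.6431; -0.3183 -0.1370]  nu=[-2.3611, 5.7806]  x^+=[2.2220, 1.1711, -0.7872]  P^+=[0.2610 0.0657 0.0585; 0.0657 0.1840 0.3159; 0.0585 0.3159 1.1105]
step 3: x^-=[2.8132, 0.5653, -1.2583]  P^-=[0.6206 0.0258 -0.1119; 0.0258 0.4097 0.4114; -0.1119 0.4114 1.4949]  S=[1.1805 -0.0609; -0.0609 0.4229]  K=[0.5394 -0.1220; 0.0043 0.6734; -0.3327 -0.0395]  nu=[-1.4531, -3.4732]  x^+=[2.4529, -1.7797, -0.6377]  P^+=[0.2627 0.0799 0.0991; 0.0799 0.2183 0.4106; 0.0991 0.4106 1.3652]
step 4: x^-=[3.1770, -1.7355, -0.6547]  P^-=[0.6157 0.0365 -0.0868; 0.0365 0.4573 0.5191; -0.0868 0.5191 1.7359]  S=[1.1743 -0.0622; -0.0622 0.4264]  K=[0.5349 -0.1096; -0.0008 0.6995; -0.3457 0.0331]  nu=[-6.6811, 6.0963]  x^+=[-1.0645, 2.5347, 1.8571]  P^+=[0.2674 0.0929 0.1353; 0.0929 0.2485 0.4938; 0.1353 0.4938 1.5936]

x_post = [-1.0645, 2.5347, 1.8571]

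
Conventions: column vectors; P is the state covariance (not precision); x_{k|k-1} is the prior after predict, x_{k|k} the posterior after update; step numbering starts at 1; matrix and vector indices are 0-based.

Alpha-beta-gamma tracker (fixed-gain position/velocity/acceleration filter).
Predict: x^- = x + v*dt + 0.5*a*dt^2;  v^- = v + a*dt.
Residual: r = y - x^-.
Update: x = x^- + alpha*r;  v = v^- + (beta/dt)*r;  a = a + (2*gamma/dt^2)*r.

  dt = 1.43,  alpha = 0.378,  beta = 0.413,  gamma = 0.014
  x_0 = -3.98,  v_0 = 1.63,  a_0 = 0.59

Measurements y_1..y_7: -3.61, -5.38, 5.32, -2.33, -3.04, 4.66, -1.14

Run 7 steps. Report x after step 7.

step 1: x_pred=-1.0459  r=-2.5641  x^+=-2.0151  v^+=1.7331  a^+=0.5549
step 2: x_pred=1.0306  r=-6.4106  x^+=-1.3926  v^+=0.6752  a^+=0.4671
step 3: x_pred=0.0505  r=5.2695  x^+=2.0424  v^+=2.8650  a^+=0.5393
step 4: x_pred=6.6907  r=-9.0207  x^+=3.2809  v^+=1.0309  a^+=0.4157
step 5: x_pred=5.1801  r=-8.2201  x^+=2.0729  v^+=-0.7487  a^+=0.3032
step 6: x_pred=1.3123  r=3.3477  x^+=2.5778  v^+=0.6517  a^+=0.3490
step 7: x_pred=3.8666  r=-5.0066  x^+=1.9741  v^+=-0.2951  a^+=0.2805

x_post = 1.9741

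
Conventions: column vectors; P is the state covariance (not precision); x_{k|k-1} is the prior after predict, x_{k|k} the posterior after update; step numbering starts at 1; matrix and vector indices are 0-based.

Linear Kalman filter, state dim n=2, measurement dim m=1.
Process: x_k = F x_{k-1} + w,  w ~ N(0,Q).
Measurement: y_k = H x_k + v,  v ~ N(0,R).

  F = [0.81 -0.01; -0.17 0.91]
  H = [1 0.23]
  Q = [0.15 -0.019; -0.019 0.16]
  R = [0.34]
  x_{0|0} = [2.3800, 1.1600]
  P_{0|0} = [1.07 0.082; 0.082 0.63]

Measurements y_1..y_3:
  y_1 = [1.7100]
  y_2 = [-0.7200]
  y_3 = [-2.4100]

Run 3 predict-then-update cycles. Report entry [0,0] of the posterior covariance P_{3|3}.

step 1: x^-=[1.9162, 0.6510]  P^-=[0.8508 -0.1115; -0.1115 0.6873]  S=[1.1758]  K=[0.7017; 0.0396]  nu=[-0.3559]  x^+=[1.6664, 0.6369]  P^+=[0.2717 -0.1442; -0.1442 0.6854]
step 2: x^-=[1.3434, 0.2963]  P^-=[0.3307 -0.1692; -0.1692 0.7800]  S=[0.6341]  K=[0.4601; 0.0161]  nu=[-2.1316]  x^+=[0.3626, 0.2619]  P^+=[0.1964 -0.1739; -0.1739 0.7799]
step 3: x^-=[0.2911, 0.1767]  P^-=[0.2818 -0.1816; -0.1816 0.8653]  S=[0.5840]  K=[0.4110; 0.0298]  nu=[-2.7417]  x^+=[-0.8356, 0.0949]  P^+=[0.1831 -0.1888; -0.1888 0.8648]

P_post[0,0] = 0.1831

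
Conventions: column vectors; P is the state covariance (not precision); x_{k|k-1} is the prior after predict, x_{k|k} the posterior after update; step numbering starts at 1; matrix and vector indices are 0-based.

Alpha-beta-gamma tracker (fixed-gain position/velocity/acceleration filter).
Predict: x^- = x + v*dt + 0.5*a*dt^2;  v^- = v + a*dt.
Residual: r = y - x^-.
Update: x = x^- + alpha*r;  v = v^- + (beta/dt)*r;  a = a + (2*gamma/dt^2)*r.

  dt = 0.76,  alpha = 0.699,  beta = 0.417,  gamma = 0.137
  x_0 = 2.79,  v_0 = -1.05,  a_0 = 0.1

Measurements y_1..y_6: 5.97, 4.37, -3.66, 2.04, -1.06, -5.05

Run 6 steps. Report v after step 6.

v_post = -3.8697

step 1: x_pred=2.0209  r=3.9491  x^+=4.7813  v^+=1.1928  a^+=1.9734
step 2: x_pred=6.2578  r=-1.8878  x^+=4.9382  v^+=1.6568  a^+=1.0779
step 3: x_pred=6.5087  r=-10.1687  x^+=-0.5992  v^+=-3.1034  a^+=-3.7459
step 4: x_pred=-4.0397  r=6.0797  x^+=0.2100  v^+=-2.6145  a^+=-0.8619
step 5: x_pred=-2.0259  r=0.9659  x^+=-1.3507  v^+=-2.7396  a^+=-0.4037
step 6: x_pred=-3.5494  r=-1.5006  x^+=-4.5983  v^+=-3.8697  a^+=-1.1155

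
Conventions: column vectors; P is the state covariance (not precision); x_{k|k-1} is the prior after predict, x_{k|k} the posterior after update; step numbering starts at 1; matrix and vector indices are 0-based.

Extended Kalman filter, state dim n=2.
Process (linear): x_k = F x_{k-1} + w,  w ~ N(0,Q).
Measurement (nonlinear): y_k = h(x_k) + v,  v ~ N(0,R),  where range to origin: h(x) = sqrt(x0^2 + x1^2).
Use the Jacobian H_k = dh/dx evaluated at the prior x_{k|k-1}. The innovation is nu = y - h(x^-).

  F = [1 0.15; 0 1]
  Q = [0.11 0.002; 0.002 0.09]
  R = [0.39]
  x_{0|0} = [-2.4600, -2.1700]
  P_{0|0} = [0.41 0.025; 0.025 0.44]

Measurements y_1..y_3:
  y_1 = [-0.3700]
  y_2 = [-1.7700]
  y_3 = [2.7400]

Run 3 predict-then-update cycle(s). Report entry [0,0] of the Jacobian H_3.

step 1: x^-=[-2.7855, -2.1700]  P^-=[0.5374 0.0930; 0.0930 0.5300]  H_jac=[-0.7889 -0.6146]  S=[1.0148]  K=[-0.4741; -0.3933]  nu=[-3.9010]  x^+=[-0.9361, -0.6359]  P^+=[0.3093 -0.0962; -0.0962 0.3731]
step 2: x^-=[-1.0315, -0.6359]  P^-=[0.3989 -0.0382; -0.0382 0.4631]  H_jac=[-0.8512 -0.5248]  S=[0.7724]  K=[-0.4136; -0.2725]  nu=[-2.9817]  x^+=[0.2018, 0.1765]  P^+=[0.2667 -0.1253; -0.1253 0.4057]
step 3: x^-=[0.2283, 0.1765]  P^-=[0.3483 -0.0624; -0.0624 0.4957]  H_jac=[0.7910 0.6118]  S=[0.7330]  K=[0.3237; 0.3464]  nu=[2.4514]  x^+=[1.0219, 1.0256]  P^+=[0.2714 -0.1446; -0.1446 0.4078]

H_jac[0,0] = 0.7910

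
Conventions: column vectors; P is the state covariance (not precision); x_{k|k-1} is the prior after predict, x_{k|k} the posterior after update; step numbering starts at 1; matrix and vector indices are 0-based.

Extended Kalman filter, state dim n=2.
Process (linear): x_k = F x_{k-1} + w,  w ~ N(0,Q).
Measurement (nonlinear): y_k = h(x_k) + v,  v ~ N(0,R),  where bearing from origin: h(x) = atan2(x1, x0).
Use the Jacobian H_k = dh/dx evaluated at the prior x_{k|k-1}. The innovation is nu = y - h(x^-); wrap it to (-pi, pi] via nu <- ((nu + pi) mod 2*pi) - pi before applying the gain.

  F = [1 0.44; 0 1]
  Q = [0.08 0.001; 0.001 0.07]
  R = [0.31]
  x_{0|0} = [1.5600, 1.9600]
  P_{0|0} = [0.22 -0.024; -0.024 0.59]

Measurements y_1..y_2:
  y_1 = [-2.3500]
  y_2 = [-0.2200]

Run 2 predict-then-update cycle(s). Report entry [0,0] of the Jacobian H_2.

H_jac[0,0] = -0.0935

step 1: x^-=[2.4224, 1.9600]  P^-=[0.3931 0.2366; 0.2366 0.6600]  H_jac=[-0.2019 0.2495]  S=[0.3433]  K=[-0.0592; 0.3405]  nu=[-3.0303]  x^+=[2.6018, 0.9280]  P^+=[0.3919 0.2435; 0.2435 0.6202]
step 2: x^-=[3.0102, 0.9280]  P^-=[0.8063 0.5174; 0.5174 0.6902]  H_jac=[-0.0935 0.3034]  S=[0.3512]  K=[0.2322; 0.4584]  nu=[-0.5191]  x^+=[2.8896, 0.6901]  P^+=[0.7873 0.4800; 0.4800 0.6164]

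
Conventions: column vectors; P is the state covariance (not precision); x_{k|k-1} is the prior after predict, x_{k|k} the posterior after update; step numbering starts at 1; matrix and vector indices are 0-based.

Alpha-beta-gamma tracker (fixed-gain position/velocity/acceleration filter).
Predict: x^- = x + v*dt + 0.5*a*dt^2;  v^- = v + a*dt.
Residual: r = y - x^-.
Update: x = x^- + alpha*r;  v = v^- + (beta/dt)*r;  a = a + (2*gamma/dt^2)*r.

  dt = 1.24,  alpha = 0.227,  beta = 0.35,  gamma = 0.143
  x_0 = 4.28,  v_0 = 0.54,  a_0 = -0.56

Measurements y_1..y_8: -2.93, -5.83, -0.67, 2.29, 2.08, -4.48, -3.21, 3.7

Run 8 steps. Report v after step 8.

step 1: x_pred=4.5191  r=-7.4491  x^+=2.8281  v^+=-2.2570  a^+=-1.9456
step 2: x_pred=-1.4662  r=-4.3638  x^+=-2.4568  v^+=-5.9012  a^+=-2.7572
step 3: x_pred=-11.8940  r=11.2240  x^+=-9.3462  v^+=-6.1521  a^+=-0.6695
step 4: x_pred=-17.4894  r=19.7794  x^+=-12.9995  v^+=-1.3994  a^+=3.0095
step 5: x_pred=-12.4210  r=14.5010  x^+=-9.1293  v^+=6.4255  a^+=5.7068
step 6: x_pred=3.2257  r=-7.7057  x^+=1.4765  v^+=11.3269  a^+=4.2735
step 7: x_pred=18.8073  r=-22.0173  x^+=13.8094  v^+=10.4115  a^+=0.1782
step 8: x_pred=26.8566  r=-23.1566  x^+=21.6000  v^+=4.0963  a^+=-4.1290

v_post = 4.0963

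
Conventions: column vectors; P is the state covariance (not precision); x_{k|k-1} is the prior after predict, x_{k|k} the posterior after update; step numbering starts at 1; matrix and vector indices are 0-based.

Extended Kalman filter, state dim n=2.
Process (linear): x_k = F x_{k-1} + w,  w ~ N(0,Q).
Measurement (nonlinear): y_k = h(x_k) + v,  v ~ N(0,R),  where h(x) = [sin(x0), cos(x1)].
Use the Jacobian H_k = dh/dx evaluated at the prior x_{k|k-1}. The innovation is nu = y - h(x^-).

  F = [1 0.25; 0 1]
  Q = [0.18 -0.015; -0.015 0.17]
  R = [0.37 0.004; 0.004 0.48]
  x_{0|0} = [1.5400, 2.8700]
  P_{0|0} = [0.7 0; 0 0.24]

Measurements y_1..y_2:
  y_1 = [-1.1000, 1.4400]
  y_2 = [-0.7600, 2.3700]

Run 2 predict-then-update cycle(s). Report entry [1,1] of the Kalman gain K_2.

step 1: x^-=[2.2575, 2.8700]  P^-=[0.8950 0.0450; 0.0450 0.4100]  H_jac=[-0.6340 0.0000; 0.0000 -0.2683]  S=[0.7297 0.0117; 0.0117 0.5095]  K=[-0.7775 -0.0059; -0.0357 -0.2151]  nu=[-1.8733, 2.4033]  x^+=[3.6998, 2.4199]  P^+=[0.4538 0.0222; 0.0222 0.3853]
step 2: x^-=[4.3048, 2.4199]  P^-=[0.6689 0.1035; 0.1035 0.5553]  H_jac=[-0.3964 0.0000; 0.0000 -0.6606]  S=[0.4751 0.0311; 0.0311 0.7224]  K=[-0.5535 -0.0708; -0.0533 -0.5056]  nu=[0.1581, 3.1207]  x^+=[3.9963, 0.8338]  P^+=[0.5173 0.0548; 0.0548 0.3677]

K[1,1] = -0.5056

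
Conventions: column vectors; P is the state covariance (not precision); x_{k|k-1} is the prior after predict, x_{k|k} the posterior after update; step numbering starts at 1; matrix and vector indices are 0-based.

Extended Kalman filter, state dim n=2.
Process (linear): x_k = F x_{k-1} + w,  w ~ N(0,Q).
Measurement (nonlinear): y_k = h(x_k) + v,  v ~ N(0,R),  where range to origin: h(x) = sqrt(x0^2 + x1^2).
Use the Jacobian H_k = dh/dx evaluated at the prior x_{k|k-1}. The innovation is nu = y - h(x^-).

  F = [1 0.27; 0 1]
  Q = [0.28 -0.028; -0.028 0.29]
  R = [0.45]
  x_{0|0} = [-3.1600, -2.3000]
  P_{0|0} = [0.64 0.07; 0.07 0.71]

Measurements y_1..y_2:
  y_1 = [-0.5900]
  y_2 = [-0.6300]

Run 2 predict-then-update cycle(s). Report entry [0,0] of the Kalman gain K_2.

K[0,0] = -0.5823

step 1: x^-=[-3.7810, -2.3000]  P^-=[1.0096 0.2337; 0.2337 1.0000]  H_jac=[-0.8543 -0.5197]  S=[1.6645]  K=[-0.5911; -0.4322]  nu=[-5.0156]  x^+=[-0.8160, -0.1324]  P^+=[0.4279 -0.1916; -0.1916 0.6891]
step 2: x^-=[-0.8518, -0.1324]  P^-=[0.6547 -0.0335; -0.0335 0.9791]  H_jac=[-0.9881 -0.1536]  S=[1.1022]  K=[-0.5823; -0.1064]  nu=[-1.4920]  x^+=[0.0170, 0.0264]  P^+=[0.2810 -0.1018; -0.1018 0.9666]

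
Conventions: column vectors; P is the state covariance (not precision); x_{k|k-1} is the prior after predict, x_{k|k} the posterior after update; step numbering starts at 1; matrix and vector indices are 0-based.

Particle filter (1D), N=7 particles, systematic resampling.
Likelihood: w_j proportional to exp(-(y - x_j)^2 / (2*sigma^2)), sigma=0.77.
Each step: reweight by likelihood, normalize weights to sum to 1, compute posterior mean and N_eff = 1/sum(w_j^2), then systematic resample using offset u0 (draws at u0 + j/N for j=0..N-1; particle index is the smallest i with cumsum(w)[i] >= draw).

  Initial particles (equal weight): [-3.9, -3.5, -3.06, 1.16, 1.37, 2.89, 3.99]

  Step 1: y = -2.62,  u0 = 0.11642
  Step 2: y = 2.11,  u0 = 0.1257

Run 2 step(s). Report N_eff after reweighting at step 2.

N_eff = 4.0736

step 1: w=[0.1549, 0.3211, 0.5240, 0.0000, 0.0000, 0.0000, 0.0000]  mean=-3.3314  Neff=2.4897  idx=[0, 1, 1, 2, 2, 2, 2]
step 2: w=[0.0001, 0.0045, 0.0045, 0.2477, 0.2477, 0.2477, 0.2477]  mean=-3.0641  Neff=4.0736  idx=[3, 4, 4, 5, 5, 6, 6]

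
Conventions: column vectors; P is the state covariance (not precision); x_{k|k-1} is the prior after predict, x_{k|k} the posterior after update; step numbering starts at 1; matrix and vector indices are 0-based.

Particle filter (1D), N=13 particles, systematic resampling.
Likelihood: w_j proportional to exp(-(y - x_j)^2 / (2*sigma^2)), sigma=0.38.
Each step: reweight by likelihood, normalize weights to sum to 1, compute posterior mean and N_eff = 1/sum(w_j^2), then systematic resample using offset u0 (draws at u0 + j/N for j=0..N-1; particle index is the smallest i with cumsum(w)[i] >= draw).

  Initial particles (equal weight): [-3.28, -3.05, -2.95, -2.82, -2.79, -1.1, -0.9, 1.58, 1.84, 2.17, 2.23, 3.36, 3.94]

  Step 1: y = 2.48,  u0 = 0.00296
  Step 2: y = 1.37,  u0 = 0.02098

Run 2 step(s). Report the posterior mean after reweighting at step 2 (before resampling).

post_mean = 1.8777

step 1: w=[0.0000, 0.0000, 0.0000, 0.0000, 0.0000, 0.0000, 0.0000, 0.0320, 0.1278, 0.3785, 0.4252, 0.0361, 0.0003]  mean=2.1781  Neff=2.9175  idx=[7, 8, 8, 9, 9, 9, 9, 10, 10, 10, 10, 10, 10]
step 2: w=[0.3193, 0.1731, 0.1731, 0.0406, 0.0406, 0.0406, 0.0406, 0.0287, 0.0287, 0.0287, 0.0287, 0.0287, 0.0287]  mean=1.8777  Neff=5.7679  idx=[0, 0, 0, 0, 1, 1, 1, 2, 2, 4, 6, 8, 11]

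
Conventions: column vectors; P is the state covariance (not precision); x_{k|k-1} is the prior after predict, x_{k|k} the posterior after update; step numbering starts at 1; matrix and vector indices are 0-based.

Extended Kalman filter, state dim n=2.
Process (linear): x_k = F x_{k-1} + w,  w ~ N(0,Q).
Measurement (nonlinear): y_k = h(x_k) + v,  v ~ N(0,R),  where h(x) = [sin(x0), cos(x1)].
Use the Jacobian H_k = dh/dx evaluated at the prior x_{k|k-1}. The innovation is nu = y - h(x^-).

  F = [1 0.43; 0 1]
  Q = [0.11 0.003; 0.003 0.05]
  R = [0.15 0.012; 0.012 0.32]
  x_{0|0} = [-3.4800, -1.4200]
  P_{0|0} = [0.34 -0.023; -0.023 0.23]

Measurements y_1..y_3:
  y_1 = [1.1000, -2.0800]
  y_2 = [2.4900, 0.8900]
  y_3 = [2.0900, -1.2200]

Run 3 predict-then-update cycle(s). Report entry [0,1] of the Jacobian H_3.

step 1: x^-=[-4.0906, -1.4200]  P^-=[0.4727 0.0789; 0.0789 0.2800]  H_jac=[-0.5825 0.0000; 0.0000 0.9887]  S=[0.3104 -0.0334; -0.0334 0.5937]  K=[-0.8783 0.0819; -0.0984 0.4607]  nu=[0.2872, -2.2302]  x^+=[-4.5255, -2.4758]  P^+=[0.2245 0.0159; 0.0159 0.1479]
step 2: x^-=[-5.5901, -2.4758]  P^-=[0.3755 0.0825; 0.0825 0.1979]  H_jac=[0.7693 0.0000; 0.0000 0.6177]  S=[0.3722 0.0512; 0.0512 0.3955]  K=[0.7721 0.0289; 0.1303 0.2923]  nu=[1.8511, 1.6764]  x^+=[-4.1125, -1.7448]  P^+=[0.1510 0.0300; 0.0300 0.1539]
step 3: x^-=[-4.8628, -1.7448]  P^-=[0.3152 0.0992; 0.0992 0.2039]  H_jac=[0.1498 0.0000; 0.0000 0.9849]  S=[0.1571 0.0266; 0.0266 0.5178]  K=[0.2711 0.1746; 0.0291 0.3864]  nu=[1.1013, -1.0469]  x^+=[-4.7471, -2.1173]  P^+=[0.2854 0.0600; 0.0600 0.1259]

H_jac[0,1] = 0.0000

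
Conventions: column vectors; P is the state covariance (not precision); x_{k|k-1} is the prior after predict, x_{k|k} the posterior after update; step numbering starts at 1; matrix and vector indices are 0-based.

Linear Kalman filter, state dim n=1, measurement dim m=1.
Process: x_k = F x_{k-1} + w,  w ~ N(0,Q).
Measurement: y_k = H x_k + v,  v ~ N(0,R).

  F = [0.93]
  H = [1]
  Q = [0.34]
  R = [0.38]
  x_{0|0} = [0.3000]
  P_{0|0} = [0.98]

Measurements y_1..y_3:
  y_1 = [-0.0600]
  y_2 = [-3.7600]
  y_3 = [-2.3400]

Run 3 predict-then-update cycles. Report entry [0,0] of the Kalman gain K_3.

step 1: x^-=[0.2790]  P^-=[1.1876]  S=[1.5676]  K=[0.7576]  nu=[-0.3390]  x^+=[0.0222]  P^+=[0.2879]
step 2: x^-=[0.0206]  P^-=[0.5890]  S=[0.9690]  K=[0.6078]  nu=[-3.7806]  x^+=[-2.2774]  P^+=[0.2310]
step 3: x^-=[-2.1180]  P^-=[0.5398]  S=[0.9198]  K=[0.5869]  nu=[-0.2220]  x^+=[-2.2483]  P^+=[0.2230]

K[0,0] = 0.5869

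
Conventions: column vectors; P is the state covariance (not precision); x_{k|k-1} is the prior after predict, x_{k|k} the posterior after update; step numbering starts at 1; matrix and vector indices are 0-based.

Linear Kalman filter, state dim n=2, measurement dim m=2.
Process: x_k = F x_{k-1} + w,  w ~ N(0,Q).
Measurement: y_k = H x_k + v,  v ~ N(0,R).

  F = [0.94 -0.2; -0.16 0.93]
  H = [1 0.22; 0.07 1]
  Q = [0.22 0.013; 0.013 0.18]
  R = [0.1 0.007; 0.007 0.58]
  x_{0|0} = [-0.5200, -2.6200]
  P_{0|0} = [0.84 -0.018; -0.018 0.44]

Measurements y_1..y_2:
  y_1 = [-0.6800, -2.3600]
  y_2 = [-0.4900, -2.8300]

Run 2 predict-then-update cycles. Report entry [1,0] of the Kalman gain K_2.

step 1: x^-=[0.0352, -2.3534]  P^-=[0.9866 -0.2115; -0.2115 0.5874]  S=[1.0220 -0.0095; -0.0095 1.1426]  K=[0.9188 -0.1170; -0.0759 0.5005]  nu=[-0.1975, -0.0091]  x^+=[-0.1452, -2.3430]  P^+=[0.1062 -0.0689; -0.0689 0.2946]
step 2: x^-=[0.3321, -2.1557]  P^-=[0.3515 -0.1202; -0.1202 0.4580]  S=[0.4208 0.0103; 0.0103 1.0229]  K=[0.7750 -0.1013; -0.0570 0.4401]  nu=[-0.3479, -0.6975]  x^+=[0.1332, -2.4429]  P^+=[0.0899 -0.0596; -0.0596 0.2590]

K[1,0] = -0.0570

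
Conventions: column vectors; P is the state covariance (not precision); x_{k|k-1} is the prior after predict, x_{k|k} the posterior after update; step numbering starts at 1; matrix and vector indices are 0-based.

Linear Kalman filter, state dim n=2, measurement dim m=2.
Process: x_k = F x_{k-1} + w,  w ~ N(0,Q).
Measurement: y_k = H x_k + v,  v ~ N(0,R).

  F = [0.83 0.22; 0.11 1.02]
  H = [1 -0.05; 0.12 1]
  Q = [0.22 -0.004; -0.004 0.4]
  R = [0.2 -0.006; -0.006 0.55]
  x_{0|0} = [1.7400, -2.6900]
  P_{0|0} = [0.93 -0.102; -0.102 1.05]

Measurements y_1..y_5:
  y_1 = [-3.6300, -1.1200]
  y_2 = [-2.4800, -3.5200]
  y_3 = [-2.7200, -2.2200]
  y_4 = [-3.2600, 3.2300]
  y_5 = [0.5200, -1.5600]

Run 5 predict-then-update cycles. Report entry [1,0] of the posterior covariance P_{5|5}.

step 1: x^-=[0.8524, -2.5524]  P^-=[0.8742 0.2277; 0.2277 1.4808]  S=[1.0552 0.2512; 0.2512 2.0980]  K=[0.8029 0.0624; -0.0262 0.7220]  nu=[-4.6100, 1.3301]  x^+=[-2.7659, -1.4711]  P^+=[0.1607 0.0102; 0.0102 0.3960]
step 2: x^-=[-2.6193, -1.8048]  P^-=[0.3536 0.1084; 0.1084 0.8162]  S=[0.5448 0.1034; 0.1034 1.3974]  K=[0.6274 0.0615; 0.0116 0.5926]  nu=[0.0491, -1.4009]  x^+=[-2.6747, -2.6344]  P^+=[0.1259 0.0150; 0.0150 0.3241]
step 3: x^-=[-2.7996, -2.9813]  P^-=[0.3279 0.0933; 0.0933 0.7420]  S=[0.5204 0.0889; 0.0889 1.3191]  K=[0.6109 0.0593; 0.0104 0.5703]  nu=[-0.0695, 1.0972]  x^+=[-2.7769, -2.3563]  P^+=[0.1225 0.0143; 0.0143 0.3119]
step 4: x^-=[-2.8232, -2.7088]  P^-=[0.3247 0.0896; 0.0896 0.7292]  S=[0.5176 0.0856; 0.0856 1.3053]  K=[0.6090 0.0586; 0.0091 0.5662]  nu=[-0.5722, 6.2776]  x^+=[-2.8041, 0.8407]  P^+=[0.1222 0.0139; 0.0139 0.3097]
step 5: x^-=[-2.1424, 0.5490]  P^-=[0.3242 0.0888; 0.0888 0.7268]  S=[0.5172 0.0848; 0.0848 1.3028]  K=[0.6088 0.0584; 0.0086 0.5655]  nu=[2.6899, -1.8519]  x^+=[-0.6130, -0.4750]  P^+=[0.1221 0.0138; 0.0138 0.3093]

P_post[1,0] = 0.0138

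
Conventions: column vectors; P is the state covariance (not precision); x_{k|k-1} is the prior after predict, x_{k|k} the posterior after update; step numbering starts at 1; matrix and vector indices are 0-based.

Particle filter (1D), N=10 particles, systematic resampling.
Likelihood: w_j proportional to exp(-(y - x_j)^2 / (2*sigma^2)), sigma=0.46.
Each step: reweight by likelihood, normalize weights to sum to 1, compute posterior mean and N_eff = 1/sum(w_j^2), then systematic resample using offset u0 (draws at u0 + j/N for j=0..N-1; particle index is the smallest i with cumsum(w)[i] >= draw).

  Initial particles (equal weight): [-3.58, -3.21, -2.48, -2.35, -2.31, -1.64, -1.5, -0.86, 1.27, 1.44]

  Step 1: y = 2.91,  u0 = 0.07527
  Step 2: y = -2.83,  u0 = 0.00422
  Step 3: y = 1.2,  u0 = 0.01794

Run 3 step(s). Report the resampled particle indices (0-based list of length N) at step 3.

resampled_idx = [0, 1, 2, 3, 4, 5, 6, 7, 8, 9]

step 1: w=[0.0000, 0.0000, 0.0000, 0.0000, 0.0000, 0.0000, 0.0000, 0.0000, 0.2228, 0.7772]  mean=1.4021  Neff=1.5299  idx=[8, 8, 9, 9, 9, 9, 9, 9, 9, 9]
step 2: w=[0.4391, 0.4391, 0.0152, 0.0152, 0.0152, 0.0152, 0.0152, 0.0152, 0.0152, 0.0152]  mean=1.2907  Neff=2.5806  idx=[0, 0, 0, 0, 0, 1, 1, 1, 1, 3]
step 3: w=[0.1012, 0.1012, 0.1012, 0.1012, 0.1012, 0.1012, 0.1012, 0.1012, 0.1012, 0.0893]  mean=1.2852  Neff=9.9874  idx=[0, 1, 2, 3, 4, 5, 6, 7, 8, 9]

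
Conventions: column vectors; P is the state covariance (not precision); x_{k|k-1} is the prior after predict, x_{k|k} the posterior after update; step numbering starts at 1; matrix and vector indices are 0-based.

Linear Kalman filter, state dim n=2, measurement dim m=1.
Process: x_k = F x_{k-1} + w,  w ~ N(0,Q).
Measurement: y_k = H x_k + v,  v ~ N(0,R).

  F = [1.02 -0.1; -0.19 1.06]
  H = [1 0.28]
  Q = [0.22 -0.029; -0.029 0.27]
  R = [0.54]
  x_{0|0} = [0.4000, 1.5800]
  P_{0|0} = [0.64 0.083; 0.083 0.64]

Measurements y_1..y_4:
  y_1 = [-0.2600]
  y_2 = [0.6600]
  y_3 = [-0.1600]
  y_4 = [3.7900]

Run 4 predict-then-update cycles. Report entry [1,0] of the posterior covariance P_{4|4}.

step 1: x^-=[0.2500, 1.5988]  P^-=[0.8753 -0.1296; -0.1296 0.9788]  S=[1.4195]  K=[0.5911; 0.1018]  nu=[-0.9577]  x^+=[-0.3161, 1.5013]  P^+=[0.3794 -0.2150; -0.2150 0.9641]
step 2: x^-=[-0.4725, 1.6514]  P^-=[0.6682 -0.4412; -0.4412 1.4535]  S=[1.0751]  K=[0.5066; -0.0318]  nu=[0.6701]  x^+=[-0.1330, 1.6301]  P^+=[0.3923 -0.4239; -0.4239 1.4524]
step 3: x^-=[-0.2987, 1.7532]  P^-=[0.7291 -0.7253; -0.7253 2.0868]  S=[1.0265]  K=[0.5124; -0.1374]  nu=[-0.3522]  x^+=[-0.4792, 1.8016]  P^+=[0.4596 -0.6531; -0.6531 2.0675]
step 4: x^-=[-0.6689, 2.0007]  P^-=[0.8520 -1.0557; -1.0557 2.8726]  S=[1.0260]  K=[0.5423; -0.2450]  nu=[3.8987]  x^+=[1.4454, 1.0455]  P^+=[0.5503 -0.9194; -0.9194 2.8111]

P_post[1,0] = -0.9194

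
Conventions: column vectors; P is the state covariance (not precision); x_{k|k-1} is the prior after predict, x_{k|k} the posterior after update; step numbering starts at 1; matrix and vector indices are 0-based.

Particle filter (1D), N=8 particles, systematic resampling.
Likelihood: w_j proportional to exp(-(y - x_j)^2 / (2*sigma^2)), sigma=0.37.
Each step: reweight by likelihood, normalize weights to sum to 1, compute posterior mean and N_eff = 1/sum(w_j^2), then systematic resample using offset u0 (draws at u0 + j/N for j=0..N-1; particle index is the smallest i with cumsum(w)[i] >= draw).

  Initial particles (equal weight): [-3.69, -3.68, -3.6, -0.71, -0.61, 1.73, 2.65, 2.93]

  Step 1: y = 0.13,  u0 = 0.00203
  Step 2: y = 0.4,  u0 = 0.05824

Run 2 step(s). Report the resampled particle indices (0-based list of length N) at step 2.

step 1: w=[0.0000, 0.0000, 0.0000, 0.3595, 0.6401, 0.0004, 0.0000, 0.0000]  mean=-0.6450  Neff=1.8554  idx=[3, 3, 3, 4, 4, 4, 4, 4]
step 2: w=[0.0722, 0.0722, 0.0722, 0.1567, 0.1567, 0.1567, 0.1567, 0.1567]  mean=-0.6317  Neff=7.2271  idx=[0, 2, 3, 4, 5, 5, 6, 7]

resampled_idx = [0, 2, 3, 4, 5, 5, 6, 7]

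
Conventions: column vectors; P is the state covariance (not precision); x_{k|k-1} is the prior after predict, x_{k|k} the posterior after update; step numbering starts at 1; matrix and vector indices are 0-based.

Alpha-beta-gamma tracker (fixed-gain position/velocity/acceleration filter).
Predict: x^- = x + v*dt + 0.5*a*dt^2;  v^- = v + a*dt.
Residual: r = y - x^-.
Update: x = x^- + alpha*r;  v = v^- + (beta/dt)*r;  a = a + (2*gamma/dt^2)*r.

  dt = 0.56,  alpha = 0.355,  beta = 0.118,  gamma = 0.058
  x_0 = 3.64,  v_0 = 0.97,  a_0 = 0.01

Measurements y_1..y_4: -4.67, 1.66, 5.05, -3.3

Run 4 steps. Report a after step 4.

step 1: x_pred=4.1848  r=-8.8548  x^+=1.0413  v^+=-0.8902  a^+=-3.2654
step 2: x_pred=0.0308  r=1.6292  x^+=0.6092  v^+=-2.3755  a^+=-2.6627
step 3: x_pred=-1.1387  r=6.1887  x^+=1.0583  v^+=-2.5626  a^+=-0.3735
step 4: x_pred=-0.4353  r=-2.8647  x^+=-1.4523  v^+=-3.3754  a^+=-1.4332

a_post = -1.4332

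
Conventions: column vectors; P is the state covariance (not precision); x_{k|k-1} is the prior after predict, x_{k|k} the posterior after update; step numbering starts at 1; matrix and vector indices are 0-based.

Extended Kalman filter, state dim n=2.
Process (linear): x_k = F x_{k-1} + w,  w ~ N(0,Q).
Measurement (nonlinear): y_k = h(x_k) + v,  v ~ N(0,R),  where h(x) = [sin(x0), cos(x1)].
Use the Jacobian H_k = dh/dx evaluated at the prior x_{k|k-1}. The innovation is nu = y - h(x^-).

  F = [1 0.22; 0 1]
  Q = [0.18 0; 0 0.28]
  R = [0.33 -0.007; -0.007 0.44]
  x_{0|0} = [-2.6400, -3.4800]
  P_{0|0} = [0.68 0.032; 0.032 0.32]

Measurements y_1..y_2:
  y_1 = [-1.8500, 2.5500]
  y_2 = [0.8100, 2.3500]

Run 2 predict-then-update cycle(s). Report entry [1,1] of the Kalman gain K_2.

step 1: x^-=[-3.4056, -3.4800]  P^-=[0.8896 0.1024; 0.1024 0.6000]  H_jac=[-0.9654 0.0000; 0.0000 -0.3320]  S=[1.1590 0.0258; 0.0258 0.5061]  K=[-0.7403 -0.0294; -0.0766 -0.3897]  nu=[-2.1110, 3.4933]  x^+=[-1.9456, -4.6794]  P^+=[0.2528 0.0234; 0.0234 0.5148]
step 2: x^-=[-2.9751, -4.6794]  P^-=[0.4680 0.1366; 0.1366 0.7948]  H_jac=[-0.9862 0.0000; 0.0000 -0.9995]  S=[0.7852 0.1277; 0.1277 1.2339]  K=[-0.5796 -0.0507; -0.0681 -0.6367]  nu=[0.9757, 2.3829]  x^+=[-3.6614, -6.2631]  P^+=[0.1936 0.0183; 0.0183 0.2798]

K[1,1] = -0.6367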